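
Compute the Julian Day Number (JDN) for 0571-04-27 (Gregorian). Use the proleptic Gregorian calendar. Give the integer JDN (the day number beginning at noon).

1929730

JDN 2400001 is 17 November 1858 CE (Gregorian), MJD 0; the target day is −470271 days from there, so JDN = 1929730.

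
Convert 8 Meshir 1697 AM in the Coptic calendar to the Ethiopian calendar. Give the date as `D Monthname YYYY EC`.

8 Yekatit 1973 EC

The source date corresponds to 15 February 1981 in the Gregorian calendar (JDN 2444651).
That day falls on 8 Yekatit 1973 EC in the Ethiopian calendar.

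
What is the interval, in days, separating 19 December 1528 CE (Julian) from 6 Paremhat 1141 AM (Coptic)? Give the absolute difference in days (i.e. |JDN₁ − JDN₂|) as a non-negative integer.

First date → JDN 2279513; second date → JDN 2241600.
The interval is |2279513 − 2241600| = 37913 days.

37913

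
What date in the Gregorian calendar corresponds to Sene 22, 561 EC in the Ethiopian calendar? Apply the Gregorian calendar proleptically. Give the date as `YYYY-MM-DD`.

0569-06-18

Julian Day Number of the source date = 1929052.
Converting JDN 1929052 to the Gregorian calendar gives 18 June 569 CE.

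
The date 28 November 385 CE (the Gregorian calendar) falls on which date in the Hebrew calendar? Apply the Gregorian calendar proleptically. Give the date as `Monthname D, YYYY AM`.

Kislev 8, 4146 AM

Julian Day Number of the source date = 1862010.
Converting JDN 1862010 to the Hebrew calendar gives 8 Kislev 4146 AM.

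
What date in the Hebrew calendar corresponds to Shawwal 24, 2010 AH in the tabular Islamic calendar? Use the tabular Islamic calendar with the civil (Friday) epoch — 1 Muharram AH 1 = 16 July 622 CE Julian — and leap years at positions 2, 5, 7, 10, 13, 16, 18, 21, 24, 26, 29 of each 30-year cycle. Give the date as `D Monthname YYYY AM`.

24 Tammuz 6332 AM

Both dates share Julian Day Number 2660652; in the Hebrew calendar that is 24 Tammuz 6332 AM.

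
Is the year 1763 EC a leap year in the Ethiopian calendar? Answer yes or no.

1763 mod 4 = 3; in the Ethiopian calendar a year is leap when year mod 4 = 3, so it is a leap year.

yes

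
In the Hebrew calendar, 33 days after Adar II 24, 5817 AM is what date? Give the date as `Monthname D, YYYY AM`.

Counting 33 days forward from JDN 2472453 reaches JDN 2472486, which is Nisan 28, 5817 AM.

Nisan 28, 5817 AM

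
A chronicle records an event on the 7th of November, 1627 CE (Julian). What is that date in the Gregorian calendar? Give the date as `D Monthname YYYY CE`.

At this point the Julian calendar is 10 days behind the Gregorian.
7 November 1627 Julian + 10 days → 17 November 1627 Gregorian.

17 November 1627 CE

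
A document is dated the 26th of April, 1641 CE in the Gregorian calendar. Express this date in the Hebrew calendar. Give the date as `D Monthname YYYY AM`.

Both dates share Julian Day Number 2320539; in the Hebrew calendar that is 16 Iyar 5401 AM.

16 Iyar 5401 AM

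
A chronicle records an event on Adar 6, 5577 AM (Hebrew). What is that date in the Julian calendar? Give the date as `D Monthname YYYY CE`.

Julian Day Number of the source date = 2384758.
Converting JDN 2384758 to the Julian calendar gives 10 February 1817 CE.

10 February 1817 CE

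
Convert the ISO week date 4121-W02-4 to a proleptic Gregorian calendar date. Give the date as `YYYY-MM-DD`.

ISO week 1 of 4121 is the week containing the first Thursday of 4121.
Week 2, day 4 (Thursday) lands on 4121-01-09.

4121-01-09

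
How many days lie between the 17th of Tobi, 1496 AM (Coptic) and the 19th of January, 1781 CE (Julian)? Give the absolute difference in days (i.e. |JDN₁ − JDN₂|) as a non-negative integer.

First date → JDN 2371215; second date → JDN 2371587.
The interval is |2371215 − 2371587| = 372 days.

372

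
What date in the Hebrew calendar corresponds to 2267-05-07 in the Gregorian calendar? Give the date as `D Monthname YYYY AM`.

Both dates share Julian Day Number 2549191; in the Hebrew calendar that is 11 Iyar 6027 AM.

11 Iyar 6027 AM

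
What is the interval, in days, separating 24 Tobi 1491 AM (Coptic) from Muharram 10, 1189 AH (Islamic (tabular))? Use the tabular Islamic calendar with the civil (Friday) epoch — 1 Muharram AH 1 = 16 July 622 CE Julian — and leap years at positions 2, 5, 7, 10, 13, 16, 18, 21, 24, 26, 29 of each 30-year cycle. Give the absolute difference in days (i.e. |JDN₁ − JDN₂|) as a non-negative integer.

42

First date → JDN 2369395; second date → JDN 2369437.
The interval is |2369395 − 2369437| = 42 days.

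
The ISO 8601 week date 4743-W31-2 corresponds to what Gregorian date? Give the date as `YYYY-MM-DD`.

4743-08-03

ISO week 1 of 4743 is the week containing the first Thursday of 4743.
Week 31, day 2 (Tuesday) lands on 4743-08-03.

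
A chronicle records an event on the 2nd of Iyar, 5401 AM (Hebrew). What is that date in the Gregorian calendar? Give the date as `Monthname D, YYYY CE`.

April 12, 1641 CE

Julian Day Number of the source date = 2320525.
Converting JDN 2320525 to the Gregorian calendar gives 12 April 1641 CE.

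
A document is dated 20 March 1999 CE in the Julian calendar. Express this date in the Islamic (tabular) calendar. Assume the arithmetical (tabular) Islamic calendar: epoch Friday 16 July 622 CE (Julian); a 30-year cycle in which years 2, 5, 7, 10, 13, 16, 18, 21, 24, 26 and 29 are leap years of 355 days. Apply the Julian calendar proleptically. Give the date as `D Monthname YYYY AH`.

15 Dhu al-Hijjah 1419 AH

Julian Day Number of the source date = 2451271.
Converting JDN 2451271 to the tabular Islamic calendar gives 15 Dhu al-Hijjah 1419 AH.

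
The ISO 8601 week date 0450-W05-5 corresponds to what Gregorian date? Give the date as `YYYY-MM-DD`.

ISO week 1 of 450 is the week containing the first Thursday of 450.
Week 5, day 5 (Friday) lands on 0450-02-04.

0450-02-04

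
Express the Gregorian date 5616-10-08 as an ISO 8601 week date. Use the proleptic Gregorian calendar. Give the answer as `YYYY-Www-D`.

The weekday is Saturday (ISO weekday 6).
That Saturday belongs to ISO week 40 of ISO year 5616.

5616-W40-6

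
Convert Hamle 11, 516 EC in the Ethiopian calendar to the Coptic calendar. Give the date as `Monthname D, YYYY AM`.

Epip 11, 240 AM

Julian Day Number of the source date = 1912635.
Converting JDN 1912635 to the Coptic calendar gives 11 Epip 240 AM.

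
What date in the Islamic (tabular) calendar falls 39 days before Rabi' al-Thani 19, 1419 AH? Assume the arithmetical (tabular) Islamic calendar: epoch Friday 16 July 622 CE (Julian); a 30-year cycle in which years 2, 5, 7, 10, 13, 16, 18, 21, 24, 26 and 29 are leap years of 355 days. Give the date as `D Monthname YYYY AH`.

10 Rabi' al-Awwal 1419 AH

The starting date is JDN 2451039; 2451039 − 39 = 2451000.
JDN 2451000 corresponds to 10 Rabi' al-Awwal 1419 AH.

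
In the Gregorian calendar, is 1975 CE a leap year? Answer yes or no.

no

1975 is not divisible by 4, so it is a common year.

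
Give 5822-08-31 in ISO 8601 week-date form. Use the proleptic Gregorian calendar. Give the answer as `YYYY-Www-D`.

The weekday is Saturday (ISO weekday 6).
That Saturday belongs to ISO week 35 of ISO year 5822.

5822-W35-6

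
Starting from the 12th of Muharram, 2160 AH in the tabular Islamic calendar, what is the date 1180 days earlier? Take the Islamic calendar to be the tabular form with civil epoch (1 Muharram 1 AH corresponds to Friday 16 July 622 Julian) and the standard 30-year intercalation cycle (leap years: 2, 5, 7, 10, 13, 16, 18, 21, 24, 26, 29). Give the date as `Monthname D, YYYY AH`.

The starting date is JDN 2713529; 2713529 − 1180 = 2712349.
JDN 2712349 corresponds to Ramadan 14, 2156 AH.

Ramadan 14, 2156 AH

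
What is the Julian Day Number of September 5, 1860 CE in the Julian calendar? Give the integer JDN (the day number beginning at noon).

2400671

Equivalently 17 September 1860 (Gregorian).
JDN 2299161 is 15 October 1582 CE (Gregorian); the target day is +101510 days from there, so JDN = 2400671.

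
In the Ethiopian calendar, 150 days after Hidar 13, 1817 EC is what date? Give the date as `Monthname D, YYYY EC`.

JDN of Hidar 13, 1817 EC = 2387587.
2387587 + 150 = 2387737.
JDN 2387737 in the Ethiopian calendar is Miyazya 13, 1817 EC.

Miyazya 13, 1817 EC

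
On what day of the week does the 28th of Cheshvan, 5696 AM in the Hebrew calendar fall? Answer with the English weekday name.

In the Gregorian calendar this is 24 November 1935 (JDN 2428131).
JDN 2428131 mod 7 = 6, and JDN 0 was a Monday, so this is a Sunday.

Sunday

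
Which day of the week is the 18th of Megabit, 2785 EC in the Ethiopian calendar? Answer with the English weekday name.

Friday

In the Gregorian calendar this is 2 April 2793 (JDN 2741274).
2741274 ≡ 4 (mod 7); counting from Monday = 0 gives Friday.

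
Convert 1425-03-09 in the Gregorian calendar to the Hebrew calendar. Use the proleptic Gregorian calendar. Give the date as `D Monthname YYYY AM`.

10 Adar II 5185 AM

Both dates share Julian Day Number 2241598; in the Hebrew calendar that is 10 Adar II 5185 AM.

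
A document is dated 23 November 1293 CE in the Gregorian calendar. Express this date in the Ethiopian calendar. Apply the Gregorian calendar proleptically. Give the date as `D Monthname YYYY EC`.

Both dates share Julian Day Number 2193646; in the Ethiopian calendar that is 20 Hidar 1286 EC.

20 Hidar 1286 EC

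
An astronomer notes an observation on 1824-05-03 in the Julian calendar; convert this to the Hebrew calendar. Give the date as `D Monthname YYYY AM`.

The source date corresponds to 15 May 1824 in the Gregorian calendar (JDN 2387397).
That day falls on 17 Iyar 5584 AM in the Hebrew calendar.

17 Iyar 5584 AM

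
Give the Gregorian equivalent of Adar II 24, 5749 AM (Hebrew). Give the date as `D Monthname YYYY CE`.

31 March 1989 CE

Julian Day Number of the source date = 2447617.
Converting JDN 2447617 to the Gregorian calendar gives 31 March 1989 CE.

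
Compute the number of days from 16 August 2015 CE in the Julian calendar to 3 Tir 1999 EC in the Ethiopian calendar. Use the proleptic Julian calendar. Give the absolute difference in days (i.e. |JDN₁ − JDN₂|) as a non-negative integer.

3152

First date → JDN 2457264; second date → JDN 2454112.
The interval is |2457264 − 2454112| = 3152 days.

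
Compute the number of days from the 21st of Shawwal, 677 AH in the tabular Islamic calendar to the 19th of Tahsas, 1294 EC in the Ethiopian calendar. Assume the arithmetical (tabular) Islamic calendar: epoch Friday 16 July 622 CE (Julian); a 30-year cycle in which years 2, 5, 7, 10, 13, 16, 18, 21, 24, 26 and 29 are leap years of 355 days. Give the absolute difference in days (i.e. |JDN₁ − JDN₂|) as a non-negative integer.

JDN of the first date = 2188278.
JDN of the second date = 2196597.
|2196597 − 2188278| = 8319.

8319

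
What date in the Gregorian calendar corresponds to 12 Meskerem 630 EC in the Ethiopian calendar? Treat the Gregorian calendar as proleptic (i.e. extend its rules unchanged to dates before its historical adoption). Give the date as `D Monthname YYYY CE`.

Julian Day Number of the source date = 1953974.
Converting JDN 1953974 to the Gregorian calendar gives 12 September 637 CE.

12 September 637 CE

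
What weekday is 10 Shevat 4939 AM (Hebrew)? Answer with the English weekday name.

Friday

Equivalently 26 January 1179 Gregorian, JDN 2151706.
Since JDN mod 7 = 4 (0 = Monday), the day is Friday.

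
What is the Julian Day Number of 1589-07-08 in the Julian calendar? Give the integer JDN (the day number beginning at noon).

2301629

Equivalently 18 July 1589 (Gregorian).
JDN 2299161 is 15 October 1582 CE (Gregorian); the target day is +2468 days from there, so JDN = 2301629.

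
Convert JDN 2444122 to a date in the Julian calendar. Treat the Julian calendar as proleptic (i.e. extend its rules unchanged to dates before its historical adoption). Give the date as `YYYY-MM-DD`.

1979-08-23

JDN 2444122 is 5 September 1979 in the Gregorian calendar.
In the Julian calendar that day is 1979-08-23.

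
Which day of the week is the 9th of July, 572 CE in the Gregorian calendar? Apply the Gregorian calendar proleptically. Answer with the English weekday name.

Since JDN mod 7 = 3 (0 = Monday), the day is Thursday.

Thursday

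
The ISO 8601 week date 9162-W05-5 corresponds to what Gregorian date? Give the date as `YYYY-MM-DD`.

ISO week 1 of 9162 is the week containing the first Thursday of 9162.
Week 5, day 5 (Friday) lands on 9162-02-02.

9162-02-02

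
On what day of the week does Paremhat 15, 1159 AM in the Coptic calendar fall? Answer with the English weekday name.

This is JDN 2248183 (20 March 1443 Gregorian).
2248183 ≡ 0 (mod 7); counting from Monday = 0 gives Monday.

Monday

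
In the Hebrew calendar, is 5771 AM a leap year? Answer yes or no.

Hebrew year 5771 is year 14 of its 19-year Metonic cycle; leap years are at positions 3, 6, 8, 11, 14, 17, 19, so it is a leap year (13 months).

yes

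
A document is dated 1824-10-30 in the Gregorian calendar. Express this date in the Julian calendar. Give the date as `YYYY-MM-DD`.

1824-10-18

For dates in this range the Gregorian date is 12 days ahead of the Julian.
30 October 1824 Gregorian − 12 days → 18 October 1824 Julian.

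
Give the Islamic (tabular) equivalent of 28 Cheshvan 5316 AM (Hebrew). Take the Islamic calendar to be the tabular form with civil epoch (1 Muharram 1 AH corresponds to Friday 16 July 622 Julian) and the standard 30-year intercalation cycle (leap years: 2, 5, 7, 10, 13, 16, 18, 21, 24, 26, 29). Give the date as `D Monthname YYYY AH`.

27 Dhu al-Hijjah 962 AH

Julian Day Number of the source date = 2289337.
Converting JDN 2289337 to the tabular Islamic calendar gives 27 Dhu al-Hijjah 962 AH.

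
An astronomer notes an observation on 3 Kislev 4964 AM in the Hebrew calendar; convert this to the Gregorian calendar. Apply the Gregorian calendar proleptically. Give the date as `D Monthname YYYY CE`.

16 November 1203 CE

Julian Day Number of the source date = 2160766.
Converting JDN 2160766 to the Gregorian calendar gives 16 November 1203 CE.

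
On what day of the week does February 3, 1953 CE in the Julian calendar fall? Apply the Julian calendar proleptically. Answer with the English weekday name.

This is JDN 2434425 (16 February 1953 Gregorian).
Since JDN mod 7 = 0 (0 = Monday), the day is Monday.

Monday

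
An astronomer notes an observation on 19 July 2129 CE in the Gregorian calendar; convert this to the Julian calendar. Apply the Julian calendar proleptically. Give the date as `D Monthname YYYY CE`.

5 July 2129 CE

At this point the Julian calendar is 14 days behind the Gregorian.
19 July 2129 Gregorian − 14 days → 5 July 2129 Julian.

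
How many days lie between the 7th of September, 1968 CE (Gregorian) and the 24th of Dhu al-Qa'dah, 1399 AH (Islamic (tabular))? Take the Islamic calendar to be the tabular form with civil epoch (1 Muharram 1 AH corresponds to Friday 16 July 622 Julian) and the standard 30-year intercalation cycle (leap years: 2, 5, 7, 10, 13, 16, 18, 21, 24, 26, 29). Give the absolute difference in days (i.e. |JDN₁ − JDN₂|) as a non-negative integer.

First date → JDN 2440107; second date → JDN 2444163.
The interval is |2440107 − 2444163| = 4056 days.

4056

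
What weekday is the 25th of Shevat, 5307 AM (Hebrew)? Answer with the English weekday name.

This is JDN 2286115 (26 January 1547 Gregorian).
2286115 ≡ 6 (mod 7); counting from Monday = 0 gives Sunday.

Sunday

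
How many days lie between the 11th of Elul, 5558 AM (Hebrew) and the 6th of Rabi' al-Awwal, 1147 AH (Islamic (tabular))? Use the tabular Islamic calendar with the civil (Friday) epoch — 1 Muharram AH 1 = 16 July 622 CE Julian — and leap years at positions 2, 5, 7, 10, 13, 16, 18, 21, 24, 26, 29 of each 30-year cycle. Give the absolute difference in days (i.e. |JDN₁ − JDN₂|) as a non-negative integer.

JDN of the first date = 2378001.
JDN of the second date = 2354608.
|2354608 − 2378001| = 23393.

23393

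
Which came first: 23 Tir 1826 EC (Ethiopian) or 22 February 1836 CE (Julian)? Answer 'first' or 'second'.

first

First date → JDN 2390944; second date → JDN 2391709.
JDN 2390944 < JDN 2391709, so the first date is earlier.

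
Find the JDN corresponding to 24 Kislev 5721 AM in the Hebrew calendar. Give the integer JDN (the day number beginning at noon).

In the Gregorian calendar the same day is 13 December 1960.
JDN 2299161 is 15 October 1582 CE (Gregorian); the target day is +138121 days from there, so JDN = 2437282.

2437282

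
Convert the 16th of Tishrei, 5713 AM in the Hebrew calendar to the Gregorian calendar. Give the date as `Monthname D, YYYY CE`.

Both dates share Julian Day Number 2434291; in the Gregorian calendar that is 5 October 1952 CE.

October 5, 1952 CE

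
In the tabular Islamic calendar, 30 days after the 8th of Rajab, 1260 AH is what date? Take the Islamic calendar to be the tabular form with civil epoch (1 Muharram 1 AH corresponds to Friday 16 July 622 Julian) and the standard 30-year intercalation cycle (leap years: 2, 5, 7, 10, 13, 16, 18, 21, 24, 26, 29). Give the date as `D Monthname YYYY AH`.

Counting 30 days forward from JDN 2394772 reaches JDN 2394802, which is 8 Sha'ban 1260 AH.

8 Sha'ban 1260 AH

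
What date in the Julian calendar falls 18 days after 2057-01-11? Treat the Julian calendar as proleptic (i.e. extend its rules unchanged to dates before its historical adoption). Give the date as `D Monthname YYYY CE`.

29 January 2057 CE

Counting 18 days forward from JDN 2472388 reaches JDN 2472406, which is 29 January 2057 CE.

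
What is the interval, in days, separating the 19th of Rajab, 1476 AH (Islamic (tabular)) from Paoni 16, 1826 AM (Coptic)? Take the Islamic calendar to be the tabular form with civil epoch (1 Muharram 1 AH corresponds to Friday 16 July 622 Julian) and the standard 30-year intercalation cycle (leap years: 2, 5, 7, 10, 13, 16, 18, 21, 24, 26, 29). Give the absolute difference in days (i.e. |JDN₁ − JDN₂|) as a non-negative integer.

JDN of the first date = 2471326.
JDN of the second date = 2491896.
|2491896 − 2471326| = 20570.

20570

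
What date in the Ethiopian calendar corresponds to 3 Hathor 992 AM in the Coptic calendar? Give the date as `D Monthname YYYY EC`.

3 Hidar 1268 EC

The source date corresponds to 7 November 1275 in the proleptic Gregorian calendar (JDN 2187055).
That day falls on 3 Hidar 1268 EC in the Ethiopian calendar.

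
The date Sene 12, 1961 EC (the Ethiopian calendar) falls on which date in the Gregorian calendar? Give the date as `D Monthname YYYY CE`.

Both dates share Julian Day Number 2440392; in the Gregorian calendar that is 19 June 1969 CE.

19 June 1969 CE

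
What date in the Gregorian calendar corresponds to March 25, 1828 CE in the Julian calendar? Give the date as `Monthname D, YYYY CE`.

April 6, 1828 CE

For dates in this range the Gregorian date is 12 days ahead of the Julian.
25 March 1828 Julian + 12 days → 6 April 1828 Gregorian.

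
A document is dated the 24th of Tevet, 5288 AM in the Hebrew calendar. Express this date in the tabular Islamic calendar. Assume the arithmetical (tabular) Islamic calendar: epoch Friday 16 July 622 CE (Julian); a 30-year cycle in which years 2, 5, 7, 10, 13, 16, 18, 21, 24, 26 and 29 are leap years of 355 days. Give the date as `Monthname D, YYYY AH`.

The source date corresponds to 27 December 1527 in the proleptic Gregorian calendar (JDN 2279145).
That day falls on 23 Rabi' al-Awwal 934 AH in the tabular Islamic calendar.

Rabi' al-Awwal 23, 934 AH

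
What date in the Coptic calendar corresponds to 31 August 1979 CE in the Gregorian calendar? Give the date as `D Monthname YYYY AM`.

Both dates share Julian Day Number 2444117; in the Coptic calendar that is 25 Mesori 1695 AM.

25 Mesori 1695 AM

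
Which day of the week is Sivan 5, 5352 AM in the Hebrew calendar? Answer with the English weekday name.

Equivalently 16 May 1592 Gregorian, JDN 2302662.
JDN 2302662 mod 7 = 5, and JDN 0 was a Monday, so this is a Saturday.

Saturday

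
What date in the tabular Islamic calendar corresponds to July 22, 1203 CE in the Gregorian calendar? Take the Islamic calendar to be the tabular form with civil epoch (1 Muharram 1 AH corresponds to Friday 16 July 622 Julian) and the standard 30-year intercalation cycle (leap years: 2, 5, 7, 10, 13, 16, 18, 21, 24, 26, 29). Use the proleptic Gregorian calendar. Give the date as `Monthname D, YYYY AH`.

Both dates share Julian Day Number 2160649; in the tabular Islamic calendar that is 4 Dhu al-Qa'dah 599 AH.

Dhu al-Qa'dah 4, 599 AH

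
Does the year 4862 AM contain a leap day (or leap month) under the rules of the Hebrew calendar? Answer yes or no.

Hebrew year 4862 is year 17 of its 19-year Metonic cycle; leap years are at positions 3, 6, 8, 11, 14, 17, 19, so it is a leap year (13 months).

yes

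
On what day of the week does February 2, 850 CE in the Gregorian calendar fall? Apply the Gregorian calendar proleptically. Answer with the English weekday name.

2031549 ≡ 2 (mod 7); counting from Monday = 0 gives Wednesday.

Wednesday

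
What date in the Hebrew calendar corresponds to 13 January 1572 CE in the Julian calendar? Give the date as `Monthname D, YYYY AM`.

Tevet 27, 5332 AM

Julian Day Number of the source date = 2295243.
Converting JDN 2295243 to the Hebrew calendar gives 27 Tevet 5332 AM.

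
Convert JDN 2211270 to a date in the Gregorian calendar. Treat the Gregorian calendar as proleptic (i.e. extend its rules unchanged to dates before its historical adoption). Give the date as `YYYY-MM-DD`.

1342-02-24

JDN 2451545 is 1 Jan 2000; 2211270 is −240275 days from there.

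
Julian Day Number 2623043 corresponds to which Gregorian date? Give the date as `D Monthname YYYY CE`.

Counting from JDN 2299161 = 15 Oct 1582 gives an offset of 323882 days.

18 July 2469 CE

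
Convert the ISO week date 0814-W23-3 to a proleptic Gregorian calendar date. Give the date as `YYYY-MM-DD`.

0814-06-04

ISO week 1 of 814 is the week containing the first Thursday of 814.
Week 23, day 3 (Wednesday) lands on 0814-06-04.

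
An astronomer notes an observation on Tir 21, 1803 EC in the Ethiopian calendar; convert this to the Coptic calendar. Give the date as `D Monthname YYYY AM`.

Julian Day Number of the source date = 2382541.
Converting JDN 2382541 to the Coptic calendar gives 21 Tobi 1527 AM.

21 Tobi 1527 AM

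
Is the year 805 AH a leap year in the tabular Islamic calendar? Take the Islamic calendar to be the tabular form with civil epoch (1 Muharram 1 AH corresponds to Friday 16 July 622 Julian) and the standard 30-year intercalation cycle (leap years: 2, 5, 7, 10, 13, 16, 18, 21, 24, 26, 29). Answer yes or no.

no

Year 805 AH is year 25 of its 30-year cycle; leap positions are 2, 5, 7, 10, 13, 16, 18, 21, 24, 26, 29, so it is a common year (354 days).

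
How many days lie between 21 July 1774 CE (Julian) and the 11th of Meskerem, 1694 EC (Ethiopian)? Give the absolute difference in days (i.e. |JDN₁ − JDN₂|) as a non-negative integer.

JDN of the first date = 2369213.
JDN of the second date = 2342599.
|2342599 − 2369213| = 26614.

26614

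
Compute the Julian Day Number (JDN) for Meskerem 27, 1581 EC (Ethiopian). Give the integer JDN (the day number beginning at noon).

In the Gregorian calendar the same day is 4 October 1588.
JDN 2451545 is 1 January 2000 CE (Gregorian); the target day is −150203 days from there, so JDN = 2301342.

2301342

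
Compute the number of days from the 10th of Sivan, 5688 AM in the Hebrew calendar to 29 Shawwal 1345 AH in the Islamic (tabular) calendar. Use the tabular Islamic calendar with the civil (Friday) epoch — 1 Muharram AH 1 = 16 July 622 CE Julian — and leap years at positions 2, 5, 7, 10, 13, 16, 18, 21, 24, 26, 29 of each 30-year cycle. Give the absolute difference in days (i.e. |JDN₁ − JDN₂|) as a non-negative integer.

393

First date → JDN 2425396; second date → JDN 2425003.
The interval is |2425396 − 2425003| = 393 days.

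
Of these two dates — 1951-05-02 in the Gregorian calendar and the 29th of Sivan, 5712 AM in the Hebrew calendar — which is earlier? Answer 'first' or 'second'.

The two dates have Julian Day Numbers 2433769 and 2434186 respectively.
Since 2433769 < 2434186, the first date comes first.

first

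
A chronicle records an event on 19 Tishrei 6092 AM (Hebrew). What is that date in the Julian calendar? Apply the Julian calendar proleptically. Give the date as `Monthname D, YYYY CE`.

Both dates share Julian Day Number 2572733; in the Julian calendar that is 5 October 2331 CE.

October 5, 2331 CE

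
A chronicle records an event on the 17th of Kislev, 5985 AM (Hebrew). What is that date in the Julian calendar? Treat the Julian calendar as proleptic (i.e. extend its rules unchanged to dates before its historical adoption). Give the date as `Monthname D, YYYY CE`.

Julian Day Number of the source date = 2533691.
Converting JDN 2533691 to the Julian calendar gives 13 November 2224 CE.

November 13, 2224 CE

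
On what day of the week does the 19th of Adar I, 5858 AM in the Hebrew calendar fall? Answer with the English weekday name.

Friday

In the Gregorian calendar this is 21 February 2098 (JDN 2487391).
2487391 ≡ 4 (mod 7); counting from Monday = 0 gives Friday.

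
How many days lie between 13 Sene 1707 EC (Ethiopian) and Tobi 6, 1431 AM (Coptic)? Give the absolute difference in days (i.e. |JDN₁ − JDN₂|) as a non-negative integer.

157

First date → JDN 2347619; second date → JDN 2347462.
The interval is |2347619 − 2347462| = 157 days.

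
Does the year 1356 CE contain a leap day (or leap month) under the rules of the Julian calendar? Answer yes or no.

1356 mod 4 = 0, so it is a leap year in the Julian calendar.

yes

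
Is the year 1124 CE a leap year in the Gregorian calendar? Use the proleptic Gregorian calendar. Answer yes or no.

yes

1124 is divisible by 4 and not by 100, so it is a leap year.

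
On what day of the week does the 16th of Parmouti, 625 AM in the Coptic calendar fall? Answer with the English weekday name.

This is JDN 2053171 (16 April 909 Gregorian).
2053171 ≡ 1 (mod 7); counting from Monday = 0 gives Tuesday.

Tuesday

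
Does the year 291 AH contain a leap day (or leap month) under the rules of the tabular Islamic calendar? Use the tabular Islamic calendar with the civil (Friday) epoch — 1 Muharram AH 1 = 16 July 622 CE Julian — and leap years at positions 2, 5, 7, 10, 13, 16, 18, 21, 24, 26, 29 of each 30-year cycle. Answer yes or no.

yes

Year 291 AH is year 21 of its 30-year cycle; leap positions are 2, 5, 7, 10, 13, 16, 18, 21, 24, 26, 29, so it is a leap year (355 days).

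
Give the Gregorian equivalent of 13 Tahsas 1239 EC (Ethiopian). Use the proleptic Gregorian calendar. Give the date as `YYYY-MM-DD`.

1246-12-16

Julian Day Number of the source date = 2176502.
Converting JDN 2176502 to the Gregorian calendar gives 16 December 1246 CE.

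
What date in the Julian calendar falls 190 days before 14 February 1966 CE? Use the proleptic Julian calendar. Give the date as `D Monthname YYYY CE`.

Counting 190 days back from JDN 2439184 reaches JDN 2438994, which is 8 August 1965 CE.

8 August 1965 CE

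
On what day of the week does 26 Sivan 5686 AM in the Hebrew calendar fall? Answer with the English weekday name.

This is JDN 2424675 (8 June 1926 Gregorian).
JDN 2424675 mod 7 = 1, and JDN 0 was a Monday, so this is a Tuesday.

Tuesday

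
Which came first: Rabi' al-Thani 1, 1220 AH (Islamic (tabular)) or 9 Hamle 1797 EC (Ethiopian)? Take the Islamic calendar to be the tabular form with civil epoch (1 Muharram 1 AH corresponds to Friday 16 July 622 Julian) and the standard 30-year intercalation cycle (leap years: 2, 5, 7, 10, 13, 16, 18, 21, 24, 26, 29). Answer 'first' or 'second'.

first

Converting both to JDN: 2380502 vs 2380518; the smaller is the first.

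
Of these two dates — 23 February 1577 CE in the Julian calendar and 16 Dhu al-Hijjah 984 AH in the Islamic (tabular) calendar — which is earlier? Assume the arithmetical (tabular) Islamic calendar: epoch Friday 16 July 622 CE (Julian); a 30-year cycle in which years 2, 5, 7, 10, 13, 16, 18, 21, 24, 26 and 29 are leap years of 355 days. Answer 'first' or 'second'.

first

Converting both to JDN: 2297111 vs 2297122; the smaller is the first.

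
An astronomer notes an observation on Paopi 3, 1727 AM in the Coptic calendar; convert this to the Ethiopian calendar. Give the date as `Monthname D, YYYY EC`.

The source date corresponds to 13 October 2010 in the Gregorian calendar (JDN 2455483).
That day falls on 3 Tikimt 2003 EC in the Ethiopian calendar.

Tikimt 3, 2003 EC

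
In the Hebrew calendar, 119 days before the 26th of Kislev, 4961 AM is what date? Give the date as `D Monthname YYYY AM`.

26 Av 4960 AM

JDN of the 26th of Kislev, 4961 AM = 2159697.
2159697 − 119 = 2159578.
JDN 2159578 in the Hebrew calendar is 26 Av 4960 AM.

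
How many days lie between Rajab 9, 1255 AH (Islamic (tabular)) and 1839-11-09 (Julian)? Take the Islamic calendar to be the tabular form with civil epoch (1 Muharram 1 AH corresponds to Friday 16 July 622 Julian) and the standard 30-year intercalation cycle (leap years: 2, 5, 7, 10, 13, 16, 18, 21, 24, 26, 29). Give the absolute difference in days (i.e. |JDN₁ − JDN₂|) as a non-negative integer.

64

First date → JDN 2393001; second date → JDN 2393065.
The interval is |2393001 − 2393065| = 64 days.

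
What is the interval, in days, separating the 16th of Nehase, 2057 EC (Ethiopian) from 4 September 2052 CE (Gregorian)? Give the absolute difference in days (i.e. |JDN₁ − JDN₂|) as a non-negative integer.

4735

First date → JDN 2475520; second date → JDN 2470785.
The interval is |2475520 − 2470785| = 4735 days.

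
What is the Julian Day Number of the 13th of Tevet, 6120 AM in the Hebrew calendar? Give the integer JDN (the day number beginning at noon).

2583034

Equivalently 3 January 2360 (Gregorian).
JDN 2451545 is 1 January 2000 CE (Gregorian); the target day is +131489 days from there, so JDN = 2583034.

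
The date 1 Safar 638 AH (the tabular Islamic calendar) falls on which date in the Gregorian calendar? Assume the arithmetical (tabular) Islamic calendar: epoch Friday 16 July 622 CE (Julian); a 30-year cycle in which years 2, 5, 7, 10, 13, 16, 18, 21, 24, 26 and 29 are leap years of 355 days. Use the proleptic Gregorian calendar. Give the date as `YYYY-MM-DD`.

Both dates share Julian Day Number 2174202; in the Gregorian calendar that is 29 August 1240 CE.

1240-08-29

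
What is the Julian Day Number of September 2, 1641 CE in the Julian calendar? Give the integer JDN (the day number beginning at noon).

In the Gregorian calendar the same day is 12 September 1641.
JDN 2400001 is 17 November 1858 CE (Gregorian), MJD 0; the target day is −79323 days from there, so JDN = 2320678.

2320678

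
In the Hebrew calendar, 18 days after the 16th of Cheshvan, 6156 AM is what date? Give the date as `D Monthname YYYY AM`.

The starting date is JDN 2596119; 2596119 + 18 = 2596137.
JDN 2596137 corresponds to 5 Kislev 6156 AM.

5 Kislev 6156 AM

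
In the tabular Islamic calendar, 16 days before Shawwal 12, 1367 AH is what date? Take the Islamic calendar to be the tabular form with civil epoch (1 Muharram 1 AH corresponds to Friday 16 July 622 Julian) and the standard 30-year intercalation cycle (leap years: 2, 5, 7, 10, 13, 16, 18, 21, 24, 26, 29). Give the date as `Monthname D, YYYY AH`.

The starting date is JDN 2432782; 2432782 − 16 = 2432766.
JDN 2432766 corresponds to Ramadan 26, 1367 AH.

Ramadan 26, 1367 AH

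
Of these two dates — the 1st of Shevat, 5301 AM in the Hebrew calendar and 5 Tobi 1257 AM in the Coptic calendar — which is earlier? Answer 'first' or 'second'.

first

The two dates have Julian Day Numbers 2283907 and 2283908 respectively.
Since 2283907 < 2283908, the first date comes first.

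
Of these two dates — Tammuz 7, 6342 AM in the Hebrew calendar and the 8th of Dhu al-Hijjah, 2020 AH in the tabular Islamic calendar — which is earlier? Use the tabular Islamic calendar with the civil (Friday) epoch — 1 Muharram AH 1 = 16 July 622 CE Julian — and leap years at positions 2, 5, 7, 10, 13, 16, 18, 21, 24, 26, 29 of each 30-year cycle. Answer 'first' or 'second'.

second

Converting both to JDN: 2664296 vs 2664238; the smaller is the second.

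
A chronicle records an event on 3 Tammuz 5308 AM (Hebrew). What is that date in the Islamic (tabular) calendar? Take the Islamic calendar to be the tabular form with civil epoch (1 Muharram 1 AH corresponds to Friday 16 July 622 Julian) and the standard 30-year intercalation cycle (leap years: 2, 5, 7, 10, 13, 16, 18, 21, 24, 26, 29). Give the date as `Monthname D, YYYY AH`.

Jumada al-Awwal 2, 955 AH

Julian Day Number of the source date = 2286625.
Converting JDN 2286625 to the tabular Islamic calendar gives 2 Jumada al-Awwal 955 AH.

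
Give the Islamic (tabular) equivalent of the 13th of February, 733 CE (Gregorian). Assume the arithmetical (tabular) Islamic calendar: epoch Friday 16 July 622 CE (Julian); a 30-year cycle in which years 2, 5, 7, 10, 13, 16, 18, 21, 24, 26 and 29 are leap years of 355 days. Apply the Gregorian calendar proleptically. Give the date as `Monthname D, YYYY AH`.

Both dates share Julian Day Number 1988826; in the tabular Islamic calendar that is 19 Dhu al-Hijjah 114 AH.

Dhu al-Hijjah 19, 114 AH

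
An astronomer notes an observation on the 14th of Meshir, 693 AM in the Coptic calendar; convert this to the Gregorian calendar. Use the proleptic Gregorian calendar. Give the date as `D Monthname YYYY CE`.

13 February 977 CE

Julian Day Number of the source date = 2077946.
Converting JDN 2077946 to the Gregorian calendar gives 13 February 977 CE.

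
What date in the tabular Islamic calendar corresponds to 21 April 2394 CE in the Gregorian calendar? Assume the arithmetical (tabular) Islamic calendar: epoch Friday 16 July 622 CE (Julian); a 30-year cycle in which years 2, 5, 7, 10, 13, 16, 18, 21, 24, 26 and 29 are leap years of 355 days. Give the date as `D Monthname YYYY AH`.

Both dates share Julian Day Number 2595561; in the tabular Islamic calendar that is 18 Safar 1827 AH.

18 Safar 1827 AH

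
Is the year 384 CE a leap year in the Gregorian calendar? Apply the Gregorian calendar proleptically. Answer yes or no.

yes

384 is divisible by 4 and not by 100, so it is a leap year.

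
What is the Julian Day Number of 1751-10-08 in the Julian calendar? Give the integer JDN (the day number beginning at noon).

2360891

Equivalently 19 October 1751 (Gregorian).
JDN 2400001 is 17 November 1858 CE (Gregorian), MJD 0; the target day is −39110 days from there, so JDN = 2360891.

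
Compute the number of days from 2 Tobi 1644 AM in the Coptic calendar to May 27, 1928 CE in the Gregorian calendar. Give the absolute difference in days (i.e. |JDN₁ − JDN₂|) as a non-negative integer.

JDN of the first date = 2425257.
JDN of the second date = 2425394.
|2425394 − 2425257| = 137.

137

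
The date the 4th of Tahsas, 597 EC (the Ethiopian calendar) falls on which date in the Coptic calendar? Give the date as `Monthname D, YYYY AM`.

Koiak 4, 321 AM

Julian Day Number of the source date = 1942003.
Converting JDN 1942003 to the Coptic calendar gives 4 Koiak 321 AM.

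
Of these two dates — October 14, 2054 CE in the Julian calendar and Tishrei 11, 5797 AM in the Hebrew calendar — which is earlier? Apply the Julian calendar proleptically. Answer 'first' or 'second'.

second

The two dates have Julian Day Numbers 2471568 and 2464969 respectively.
Since 2464969 < 2471568, the second date comes first.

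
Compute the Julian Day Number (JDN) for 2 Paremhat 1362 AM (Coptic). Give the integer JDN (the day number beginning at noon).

Equivalently 8 March 1646 (Gregorian).
JDN 2299161 is 15 October 1582 CE (Gregorian); the target day is +23155 days from there, so JDN = 2322316.

2322316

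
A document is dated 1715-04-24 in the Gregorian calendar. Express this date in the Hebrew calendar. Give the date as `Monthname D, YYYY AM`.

Nisan 21, 5475 AM

Julian Day Number of the source date = 2347564.
Converting JDN 2347564 to the Hebrew calendar gives 21 Nisan 5475 AM.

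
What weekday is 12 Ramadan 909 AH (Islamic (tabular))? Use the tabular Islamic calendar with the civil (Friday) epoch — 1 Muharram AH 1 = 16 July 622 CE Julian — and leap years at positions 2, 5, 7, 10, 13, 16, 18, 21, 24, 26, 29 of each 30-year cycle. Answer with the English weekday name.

Equivalently 9 March 1504 Gregorian, JDN 2270452.
JDN 2270452 mod 7 = 2, and JDN 0 was a Monday, so this is a Wednesday.

Wednesday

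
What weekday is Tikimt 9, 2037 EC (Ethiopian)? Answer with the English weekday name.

In the Gregorian calendar this is 19 October 2044 (JDN 2467908).
2467908 ≡ 2 (mod 7); counting from Monday = 0 gives Wednesday.

Wednesday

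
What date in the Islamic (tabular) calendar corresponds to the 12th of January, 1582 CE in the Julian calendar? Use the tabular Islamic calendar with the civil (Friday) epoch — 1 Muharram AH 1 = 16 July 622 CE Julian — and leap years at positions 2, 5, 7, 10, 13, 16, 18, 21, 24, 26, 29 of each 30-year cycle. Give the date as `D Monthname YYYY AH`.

Julian Day Number of the source date = 2298895.
Converting JDN 2298895 to the tabular Islamic calendar gives 17 Dhu al-Hijjah 989 AH.

17 Dhu al-Hijjah 989 AH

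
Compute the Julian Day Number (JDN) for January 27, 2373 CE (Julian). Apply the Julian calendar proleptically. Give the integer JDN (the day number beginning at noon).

Equivalently 12 February 2373 (Gregorian).
JDN 2299161 is 15 October 1582 CE (Gregorian); the target day is +288662 days from there, so JDN = 2587823.

2587823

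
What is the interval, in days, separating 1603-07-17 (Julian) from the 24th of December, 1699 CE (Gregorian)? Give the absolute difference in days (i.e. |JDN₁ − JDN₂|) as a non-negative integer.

First date → JDN 2306751; second date → JDN 2341965.
The interval is |2306751 − 2341965| = 35214 days.

35214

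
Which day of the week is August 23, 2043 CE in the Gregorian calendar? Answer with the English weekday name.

Sunday

2467485 ≡ 6 (mod 7); counting from Monday = 0 gives Sunday.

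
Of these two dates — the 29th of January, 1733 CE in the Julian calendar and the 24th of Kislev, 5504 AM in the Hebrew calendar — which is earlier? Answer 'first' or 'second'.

The two dates have Julian Day Numbers 2354065 and 2358021 respectively.
Since 2354065 < 2358021, the first date comes first.

first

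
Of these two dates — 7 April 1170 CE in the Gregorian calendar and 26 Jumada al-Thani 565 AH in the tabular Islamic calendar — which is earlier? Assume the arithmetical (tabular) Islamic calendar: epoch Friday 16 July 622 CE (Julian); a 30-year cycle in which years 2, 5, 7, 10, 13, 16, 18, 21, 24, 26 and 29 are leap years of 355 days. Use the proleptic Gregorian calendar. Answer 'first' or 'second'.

second

The two dates have Julian Day Numbers 2148490 and 2148476 respectively.
Since 2148476 < 2148490, the second date comes first.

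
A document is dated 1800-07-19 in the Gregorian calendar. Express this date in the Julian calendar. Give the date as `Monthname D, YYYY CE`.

For dates in this range the Gregorian date is 12 days ahead of the Julian.
19 July 1800 Gregorian − 12 days → 7 July 1800 Julian.

July 7, 1800 CE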